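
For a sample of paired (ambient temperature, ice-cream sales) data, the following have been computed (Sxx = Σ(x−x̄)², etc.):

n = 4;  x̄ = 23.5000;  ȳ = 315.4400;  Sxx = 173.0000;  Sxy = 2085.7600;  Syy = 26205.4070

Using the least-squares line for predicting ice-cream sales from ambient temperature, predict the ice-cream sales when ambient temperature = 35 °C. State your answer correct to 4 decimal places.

b = Sxy/Sxx = 2085.76/173 = 12.056416
a = ȳ − b·x̄ = 315.44 − 12.056416·23.5 = 32.114220
ŷ(35) = a + b·35 = 32.114220 + 12.056416·35 = 454.088786

454.0888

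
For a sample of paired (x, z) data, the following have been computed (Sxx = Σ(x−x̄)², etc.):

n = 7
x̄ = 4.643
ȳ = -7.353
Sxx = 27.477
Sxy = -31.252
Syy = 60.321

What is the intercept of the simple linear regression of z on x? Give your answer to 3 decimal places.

-2.072

b = Sxy/Sxx = -31.252/27.477 = -1.137388
a = ȳ − b·x̄ = -7.353 − (-1.137388)·4.643 = -2.072109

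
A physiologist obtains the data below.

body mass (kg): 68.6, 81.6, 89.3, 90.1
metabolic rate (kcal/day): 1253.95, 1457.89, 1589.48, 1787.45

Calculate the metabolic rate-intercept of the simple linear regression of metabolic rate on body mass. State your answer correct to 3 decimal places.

-208.864

n = 4, Σx = 329.6, Σy = 6088.77, Σxy = 507974.603, Σx² = 27457.02
Sxx = Σx² − (Σx)²/n = 27457.02 − 27159.04 = 297.98
Sxy = Σxy − (Σx)(Σy)/n = 507974.603 − 501714.648 = 6259.955
b = Sxy/Sxx = 6259.955/297.98 = 21.007970
a = ȳ − b·x̄ = 1522.1925 − 21.007970·82.4 = -208.864255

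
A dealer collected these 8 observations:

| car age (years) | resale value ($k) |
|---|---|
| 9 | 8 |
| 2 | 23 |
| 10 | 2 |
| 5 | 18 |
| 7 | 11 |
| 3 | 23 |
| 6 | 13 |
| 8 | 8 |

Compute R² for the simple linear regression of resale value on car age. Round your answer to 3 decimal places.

n = 8, Σx = 50, Σy = 106, Σxy = 516, Σx² = 368, Σy² = 1804
Sxx = Σx² − (Σx)²/n = 368 − 312.5 = 55.5
Sxy = Σxy − (Σx)(Σy)/n = 516 − 662.5 = -146.5
Syy = Σy² − (Σy)²/n = 1804 − 1404.5 = 399.5
R² = Sxy²/(Sxx·Syy) = (-146.5)²/(55.5·399.5) = 0.967978

0.968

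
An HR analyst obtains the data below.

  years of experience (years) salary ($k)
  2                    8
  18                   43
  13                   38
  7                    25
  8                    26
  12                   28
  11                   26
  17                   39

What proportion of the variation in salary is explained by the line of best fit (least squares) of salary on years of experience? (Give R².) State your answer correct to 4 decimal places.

n = 8, Σx = 88, Σy = 233, Σxy = 2952, Σx² = 1164, Σy² = 7639
Sxx = Σx² − (Σx)²/n = 1164 − 968 = 196
Sxy = Σxy − (Σx)(Σy)/n = 2952 − 2563 = 389
Syy = Σy² − (Σy)²/n = 7639 − 6786.125 = 852.875
R² = Sxy²/(Sxx·Syy) = (389)²/(196·852.875) = 0.905228

0.9052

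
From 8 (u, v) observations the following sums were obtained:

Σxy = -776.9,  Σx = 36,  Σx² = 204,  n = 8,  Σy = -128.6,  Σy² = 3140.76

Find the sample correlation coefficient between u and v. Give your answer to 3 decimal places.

Sxx = Σx² − (Σx)²/n = 204 − 162 = 42
Sxy = Σxy − (Σx)(Σy)/n = -776.9 − (-578.7) = -198.2
Syy = Σy² − (Σy)²/n = 3140.76 − 2067.245 = 1073.515
r = Sxy/√(Sxx·Syy) = -198.2/√(45087.63) = -198.2/212.338480 = -0.933415

-0.933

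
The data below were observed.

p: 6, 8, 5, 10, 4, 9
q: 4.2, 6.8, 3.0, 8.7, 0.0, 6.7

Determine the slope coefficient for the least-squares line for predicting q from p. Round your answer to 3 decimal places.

n = 6, Σx = 42, Σy = 29.4, Σxy = 241.9, Σx² = 322
Sxx = Σx² − (Σx)²/n = 322 − 294 = 28
Sxy = Σxy − (Σx)(Σy)/n = 241.9 − 205.8 = 36.1
b = Sxy/Sxx = 36.1/28 = 1.289286

1.289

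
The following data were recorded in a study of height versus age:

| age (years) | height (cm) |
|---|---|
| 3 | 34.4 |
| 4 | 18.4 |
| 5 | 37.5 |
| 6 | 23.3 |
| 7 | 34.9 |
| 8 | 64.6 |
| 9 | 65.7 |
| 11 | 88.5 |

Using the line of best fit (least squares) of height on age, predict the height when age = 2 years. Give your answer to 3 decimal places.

n = 8, Σx = 53, Σy = 367.3, Σxy = 2830, Σx² = 401
Sxx = Σx² − (Σx)²/n = 401 − 351.125 = 49.875
Sxy = Σxy − (Σx)(Σy)/n = 2830 − 2433.3625 = 396.6375
b = Sxy/Sxx = 396.6375/49.875 = 7.952632
a = ȳ − b·x̄ = 45.9125 − 7.952632·6.625 = -6.773684
ŷ(2) = a + b·2 = -6.773684 + 7.952632·2 = 9.131579

9.132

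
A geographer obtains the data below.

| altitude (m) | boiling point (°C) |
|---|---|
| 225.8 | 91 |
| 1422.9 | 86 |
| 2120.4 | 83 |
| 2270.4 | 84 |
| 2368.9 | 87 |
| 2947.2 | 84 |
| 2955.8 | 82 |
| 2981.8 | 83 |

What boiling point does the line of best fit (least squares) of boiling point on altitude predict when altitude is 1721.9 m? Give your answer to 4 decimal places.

86.1764

n = 8, Σx = 17293.2, Σy = 680, Σxy = 1453148.1, Σx² = 43652002.3
Sxx = Σx² − (Σx)²/n = 43652002.3 − 37381845.78 = 6270156.52
Sxy = Σxy − (Σx)(Σy)/n = 1453148.1 − 1469922 = -16773.9
b = Sxy/Sxx = -16773.9/6270156.52 = -0.002675
a = ȳ − b·x̄ = 85 − (-0.002675)·2161.65 = 90.782838
ŷ(1721.9) = a + b·1721.9 = 90.782838 + (-0.002675)·1721.9 = 86.176418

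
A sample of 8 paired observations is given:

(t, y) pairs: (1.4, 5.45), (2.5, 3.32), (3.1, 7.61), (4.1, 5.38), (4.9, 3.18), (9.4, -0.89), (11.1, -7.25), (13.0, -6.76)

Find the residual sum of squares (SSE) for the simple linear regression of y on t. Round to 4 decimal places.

27.4898

n = 8, Σx = 49.5, Σy = 10.04, Σxy = -99.56, Σx² = 439.21, Σy² = 236.746
Sxx = Σx² − (Σx)²/n = 439.21 − 306.28125 = 132.92875
Sxy = Σxy − (Σx)(Σy)/n = -99.56 − 62.1225 = -161.6825
Syy = Σy² − (Σy)²/n = 236.746 − 12.6002 = 224.1458
b = Sxy/Sxx = -161.6825/132.92875 = -1.216309
SSE = Syy − b·Sxy = 224.1458 − (-1.216309)·(-161.6825) = 27.489841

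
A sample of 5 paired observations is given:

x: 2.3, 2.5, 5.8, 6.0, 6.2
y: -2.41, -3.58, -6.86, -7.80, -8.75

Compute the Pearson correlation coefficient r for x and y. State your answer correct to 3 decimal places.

-0.978

n = 5, Σx = 22.8, Σy = -29.4, Σxy = -155.331, Σx² = 119.62, Σy² = 203.0866
Sxx = Σx² − (Σx)²/n = 119.62 − 103.968 = 15.652
Sxy = Σxy − (Σx)(Σy)/n = -155.331 − (-134.064) = -21.267
Syy = Σy² − (Σy)²/n = 203.0866 − 172.872 = 30.2146
r = Sxy/√(Sxx·Syy) = -21.267/√(472.918919) = -21.267/21.746699 = -0.977942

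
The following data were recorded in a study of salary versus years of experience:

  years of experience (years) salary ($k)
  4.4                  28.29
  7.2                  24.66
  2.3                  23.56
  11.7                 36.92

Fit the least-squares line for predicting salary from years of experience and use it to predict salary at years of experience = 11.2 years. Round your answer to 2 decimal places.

34.39

n = 4, Σx = 25.6, Σy = 113.43, Σxy = 788.18, Σx² = 213.38
Sxx = Σx² − (Σx)²/n = 213.38 − 163.84 = 49.54
Sxy = Σxy − (Σx)(Σy)/n = 788.18 − 725.952 = 62.228
b = Sxy/Sxx = 62.228/49.54 = 1.256116
a = ȳ − b·x̄ = 28.3575 − 1.256116·6.4 = 20.318356
ŷ(11.2) = a + b·11.2 = 20.318356 + 1.256116·11.2 = 34.386858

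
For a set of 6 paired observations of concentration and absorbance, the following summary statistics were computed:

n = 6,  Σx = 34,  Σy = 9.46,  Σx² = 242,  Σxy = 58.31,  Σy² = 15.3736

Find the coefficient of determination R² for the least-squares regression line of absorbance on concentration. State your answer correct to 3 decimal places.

Sxx = Σx² − (Σx)²/n = 242 − 192.666667 = 49.333333
Sxy = Σxy − (Σx)(Σy)/n = 58.31 − 53.606667 = 4.703333
Syy = Σy² − (Σy)²/n = 15.3736 − 14.915267 = 0.458333
R² = Sxy²/(Sxx·Syy) = (4.703333)²/(49.333333·0.458333) = 0.978340

0.978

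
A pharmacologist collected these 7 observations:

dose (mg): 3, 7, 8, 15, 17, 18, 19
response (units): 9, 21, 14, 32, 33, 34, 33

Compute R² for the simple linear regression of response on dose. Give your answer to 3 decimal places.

0.919

n = 7, Σx = 87, Σy = 176, Σxy = 2566, Σx² = 1321, Σy² = 5076
Sxx = Σx² − (Σx)²/n = 1321 − 1081.285714 = 239.714286
Sxy = Σxy − (Σx)(Σy)/n = 2566 − 2187.428571 = 378.571429
Syy = Σy² − (Σy)²/n = 5076 − 4425.142857 = 650.857143
R² = Sxy²/(Sxx·Syy) = (378.571429)²/(239.714286·650.857143) = 0.918578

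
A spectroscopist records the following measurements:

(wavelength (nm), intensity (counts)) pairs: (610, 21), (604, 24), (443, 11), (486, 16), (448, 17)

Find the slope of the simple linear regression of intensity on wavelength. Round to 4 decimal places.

0.0529

n = 5, Σx = 2591, Σy = 89, Σxy = 47571, Σx² = 1370065
Sxx = Σx² − (Σx)²/n = 1370065 − 1342656.2 = 27408.8
Sxy = Σxy − (Σx)(Σy)/n = 47571 − 46119.8 = 1451.2
b = Sxy/Sxx = 1451.2/27408.8 = 0.052946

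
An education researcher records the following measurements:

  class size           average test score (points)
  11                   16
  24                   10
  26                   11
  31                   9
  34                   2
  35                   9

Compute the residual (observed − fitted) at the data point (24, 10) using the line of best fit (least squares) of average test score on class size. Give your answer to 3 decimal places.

n = 6, Σx = 161, Σy = 57, Σxy = 1364, Σx² = 4715
Sxx = Σx² − (Σx)²/n = 4715 − 4320.166667 = 394.833333
Sxy = Σxy − (Σx)(Σy)/n = 1364 − 1529.5 = -165.5
b = Sxy/Sxx = -165.5/394.833333 = -0.419164
a = ȳ − b·x̄ = 9.5 − (-0.419164)·26.833333 = 20.747573
ŷ(24) = 20.747573 + (-0.419164)·24 = 10.687632
residual = y − ŷ = 10 − 10.687632 = -0.687632

-0.688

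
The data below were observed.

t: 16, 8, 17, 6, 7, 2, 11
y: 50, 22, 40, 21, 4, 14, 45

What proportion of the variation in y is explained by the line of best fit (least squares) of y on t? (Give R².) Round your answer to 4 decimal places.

n = 7, Σx = 67, Σy = 196, Σxy = 2333, Σx² = 819, Σy² = 7262
Sxx = Σx² − (Σx)²/n = 819 − 641.285714 = 177.714286
Sxy = Σxy − (Σx)(Σy)/n = 2333 − 1876 = 457
Syy = Σy² − (Σy)²/n = 7262 − 5488 = 1774
R² = Sxy²/(Sxx·Syy) = (457)²/(177.714286·1774) = 0.662455

0.6625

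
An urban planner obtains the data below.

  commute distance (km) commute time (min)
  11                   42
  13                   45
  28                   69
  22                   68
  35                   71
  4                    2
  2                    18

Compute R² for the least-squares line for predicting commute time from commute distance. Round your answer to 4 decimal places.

0.8382

n = 7, Σx = 115, Σy = 315, Σxy = 7004, Σx² = 2803, Σy² = 18543
Sxx = Σx² − (Σx)²/n = 2803 − 1889.285714 = 913.714286
Sxy = Σxy − (Σx)(Σy)/n = 7004 − 5175 = 1829
Syy = Σy² − (Σy)²/n = 18543 − 14175 = 4368
R² = Sxy²/(Sxx·Syy) = (1829)²/(913.714286·4368) = 0.838174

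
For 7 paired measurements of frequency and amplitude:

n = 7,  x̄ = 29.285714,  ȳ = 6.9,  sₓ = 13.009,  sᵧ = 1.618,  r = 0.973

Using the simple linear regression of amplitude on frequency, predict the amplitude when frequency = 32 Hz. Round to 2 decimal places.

7.23

b = r · sᵧ/sₓ = 0.973 · 1.618/13.009 = 0.121017
a = ȳ − b·x̄ = 6.9 − 0.121017·29.285714 = 3.355922
ŷ(32) = a + b·32 = 3.355922 + 0.121017·32 = 7.228476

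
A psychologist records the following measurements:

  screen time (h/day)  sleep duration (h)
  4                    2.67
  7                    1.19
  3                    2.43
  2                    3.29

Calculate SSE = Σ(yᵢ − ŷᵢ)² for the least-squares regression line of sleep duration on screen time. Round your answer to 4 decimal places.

0.2161

n = 4, Σx = 16, Σy = 9.58, Σxy = 32.88, Σx² = 78, Σy² = 25.274
Sxx = Σx² − (Σx)²/n = 78 − 64 = 14
Sxy = Σxy − (Σx)(Σy)/n = 32.88 − 38.32 = -5.44
Syy = Σy² − (Σy)²/n = 25.274 − 22.9441 = 2.3299
b = Sxy/Sxx = -5.44/14 = -0.388571
SSE = Syy − b·Sxy = 2.3299 − (-0.388571)·(-5.44) = 0.216071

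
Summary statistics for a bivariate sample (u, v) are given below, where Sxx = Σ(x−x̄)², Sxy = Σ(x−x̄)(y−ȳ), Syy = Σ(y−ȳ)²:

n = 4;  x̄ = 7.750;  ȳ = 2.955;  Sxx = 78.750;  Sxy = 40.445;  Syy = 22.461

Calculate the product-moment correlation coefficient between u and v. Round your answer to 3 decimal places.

r = Sxy/√(Sxx·Syy) = 40.445/√(1768.80375) = 40.445/42.057149 = 0.961668

0.962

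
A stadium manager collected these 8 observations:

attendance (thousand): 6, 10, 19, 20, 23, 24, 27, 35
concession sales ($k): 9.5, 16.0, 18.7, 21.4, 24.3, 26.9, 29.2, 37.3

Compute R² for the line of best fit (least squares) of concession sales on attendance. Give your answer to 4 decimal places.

n = 8, Σx = 164, Σy = 183.3, Σxy = 4298.7, Σx² = 3956, Σy² = 4711.93
Sxx = Σx² − (Σx)²/n = 3956 − 3362 = 594
Sxy = Σxy − (Σx)(Σy)/n = 4298.7 − 3757.65 = 541.05
Syy = Σy² − (Σy)²/n = 4711.93 − 4199.86125 = 512.06875
R² = Sxy²/(Sxx·Syy) = (541.05)²/(594·512.06875) = 0.962410

0.9624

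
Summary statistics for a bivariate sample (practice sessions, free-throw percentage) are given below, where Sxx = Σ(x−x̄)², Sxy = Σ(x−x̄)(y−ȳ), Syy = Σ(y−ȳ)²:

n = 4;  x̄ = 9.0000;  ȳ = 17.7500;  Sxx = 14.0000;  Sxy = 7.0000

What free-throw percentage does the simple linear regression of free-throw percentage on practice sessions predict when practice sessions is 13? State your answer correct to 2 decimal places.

19.75

b = Sxy/Sxx = 7/14 = 0.5
a = ȳ − b·x̄ = 17.75 − 0.5·9 = 13.25
ŷ(13) = a + b·13 = 13.25 + 0.5·13 = 19.75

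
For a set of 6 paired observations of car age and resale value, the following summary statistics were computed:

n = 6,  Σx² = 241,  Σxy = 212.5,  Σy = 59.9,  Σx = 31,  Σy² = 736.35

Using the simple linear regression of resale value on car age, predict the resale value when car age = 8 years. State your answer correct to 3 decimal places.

6.584

Sxx = Σx² − (Σx)²/n = 241 − 160.166667 = 80.833333
Sxy = Σxy − (Σx)(Σy)/n = 212.5 − 309.483333 = -96.983333
b = Sxy/Sxx = -96.983333/80.833333 = -1.199794
a = ȳ − b·x̄ = 9.983333 − (-1.199794)·5.166667 = 16.182268
ŷ(8) = a + b·8 = 16.182268 + (-1.199794)·8 = 6.583918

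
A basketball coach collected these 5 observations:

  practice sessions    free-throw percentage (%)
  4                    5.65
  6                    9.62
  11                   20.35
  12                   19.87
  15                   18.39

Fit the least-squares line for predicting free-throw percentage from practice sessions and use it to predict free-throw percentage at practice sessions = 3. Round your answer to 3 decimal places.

n = 5, Σx = 48, Σy = 73.88, Σxy = 818.46, Σx² = 542
Sxx = Σx² − (Σx)²/n = 542 − 460.8 = 81.2
Sxy = Σxy − (Σx)(Σy)/n = 818.46 − 709.248 = 109.212
b = Sxy/Sxx = 109.212/81.2 = 1.344975
a = ȳ − b·x̄ = 14.776 − 1.344975·9.6 = 1.864236
ŷ(3) = a + b·3 = 1.864236 + 1.344975·3 = 5.899163

5.899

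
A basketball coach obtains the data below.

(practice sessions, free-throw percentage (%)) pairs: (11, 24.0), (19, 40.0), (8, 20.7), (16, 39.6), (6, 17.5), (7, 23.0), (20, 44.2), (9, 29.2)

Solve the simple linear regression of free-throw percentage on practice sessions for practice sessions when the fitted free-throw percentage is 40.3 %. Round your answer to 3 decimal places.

n = 8, Σx = 96, Σy = 238.2, Σxy = 3236, Σx² = 1368
Sxx = Σx² − (Σx)²/n = 1368 − 1152 = 216
Sxy = Σxy − (Σx)(Σy)/n = 3236 − 2858.4 = 377.6
b = Sxy/Sxx = 377.6/216 = 1.748148
a = ȳ − b·x̄ = 29.775 − 1.748148·12 = 8.797222
Set a + b·x = 40.3: x = (40.3 − 8.797222) / 1.748148 = 18.020657

18.021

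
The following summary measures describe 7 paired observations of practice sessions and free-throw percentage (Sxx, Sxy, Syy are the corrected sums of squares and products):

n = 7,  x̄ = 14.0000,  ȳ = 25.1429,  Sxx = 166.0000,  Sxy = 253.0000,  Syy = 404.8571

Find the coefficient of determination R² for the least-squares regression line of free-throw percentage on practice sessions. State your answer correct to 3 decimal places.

0.952

R² = Sxy²/(Sxx·Syy) = (253)²/(166·404.8571) = 0.952426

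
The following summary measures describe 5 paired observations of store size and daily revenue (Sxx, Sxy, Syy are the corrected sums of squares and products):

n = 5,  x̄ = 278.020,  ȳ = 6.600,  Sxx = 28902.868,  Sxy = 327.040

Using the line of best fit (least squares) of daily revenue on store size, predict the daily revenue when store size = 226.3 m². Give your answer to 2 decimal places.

6.01

b = Sxy/Sxx = 327.04/28902.868 = 0.011315
a = ȳ − b·x̄ = 6.6 − 0.011315·278.02 = 3.454165
ŷ(226.3) = a + b·226.3 = 3.454165 + 0.011315·226.3 = 6.014781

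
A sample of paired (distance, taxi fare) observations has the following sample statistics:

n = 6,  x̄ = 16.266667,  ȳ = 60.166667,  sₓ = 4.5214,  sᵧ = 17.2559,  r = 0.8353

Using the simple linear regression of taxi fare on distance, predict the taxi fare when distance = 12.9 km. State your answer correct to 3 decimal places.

49.434

b = r · sᵧ/sₓ = 0.8353 · 17.2559/4.5214 = 3.187918
a = ȳ − b·x̄ = 60.166667 − 3.187918·16.266667 = 8.309864
ŷ(12.9) = a + b·12.9 = 8.309864 + 3.187918·12.9 = 49.434008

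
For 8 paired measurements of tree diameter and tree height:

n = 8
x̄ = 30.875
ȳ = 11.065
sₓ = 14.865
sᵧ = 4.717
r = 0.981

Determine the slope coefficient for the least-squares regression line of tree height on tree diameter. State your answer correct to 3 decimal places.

0.311

b = r · sᵧ/sₓ = 0.981 · 4.717/14.865 = 0.311293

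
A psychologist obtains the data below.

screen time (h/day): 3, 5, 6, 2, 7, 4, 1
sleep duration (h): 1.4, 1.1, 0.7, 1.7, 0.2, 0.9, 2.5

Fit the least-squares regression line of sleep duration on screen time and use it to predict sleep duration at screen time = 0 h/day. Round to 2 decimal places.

n = 7, Σx = 28, Σy = 8.5, Σxy = 24.8, Σx² = 140
Sxx = Σx² − (Σx)²/n = 140 − 112 = 28
Sxy = Σxy − (Σx)(Σy)/n = 24.8 − 34 = -9.2
b = Sxy/Sxx = -9.2/28 = -0.328571
a = ȳ − b·x̄ = 1.214286 − (-0.328571)·4 = 2.528571
ŷ(0) = a + b·0 = 2.528571 + (-0.328571)·0 = 2.528571

2.53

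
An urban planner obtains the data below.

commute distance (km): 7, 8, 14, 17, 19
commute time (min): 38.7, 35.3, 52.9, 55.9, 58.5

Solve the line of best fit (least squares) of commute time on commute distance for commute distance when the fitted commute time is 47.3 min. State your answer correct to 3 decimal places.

12.500

n = 5, Σx = 65, Σy = 241.3, Σxy = 3355.7, Σx² = 959
Sxx = Σx² − (Σx)²/n = 959 − 845 = 114
Sxy = Σxy − (Σx)(Σy)/n = 3355.7 − 3136.9 = 218.8
b = Sxy/Sxx = 218.8/114 = 1.919298
a = ȳ − b·x̄ = 48.26 − 1.919298·13 = 23.309123
Set a + b·x = 47.3: x = (47.3 − 23.309123) / 1.919298 = 12.499817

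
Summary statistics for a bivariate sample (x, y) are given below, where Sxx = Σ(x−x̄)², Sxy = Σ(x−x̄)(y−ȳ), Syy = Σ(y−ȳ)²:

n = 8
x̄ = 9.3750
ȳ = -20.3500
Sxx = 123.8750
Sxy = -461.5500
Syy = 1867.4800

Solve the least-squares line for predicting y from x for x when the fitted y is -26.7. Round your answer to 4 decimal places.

11.0793

b = Sxy/Sxx = -461.55/123.875 = -3.725933
a = ȳ − b·x̄ = -20.35 − (-3.725933)·9.375 = 14.580626
Set a + b·x = -26.7: x = (-26.7 − 14.580626) / (-3.725933) = 11.079271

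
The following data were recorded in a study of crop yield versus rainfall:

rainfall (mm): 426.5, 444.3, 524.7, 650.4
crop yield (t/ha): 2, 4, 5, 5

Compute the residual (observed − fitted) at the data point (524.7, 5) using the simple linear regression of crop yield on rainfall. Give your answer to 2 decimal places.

n = 4, Σx = 2045.9, Σy = 16, Σxy = 8505.7, Σx² = 1077634.99
Sxx = Σx² − (Σx)²/n = 1077634.99 − 1046426.7025 = 31208.2875
Sxy = Σxy − (Σx)(Σy)/n = 8505.7 − 8183.6 = 322.1
b = Sxy/Sxx = 322.1/31208.2875 = 0.010321
a = ȳ − b·x̄ = 4 − 0.010321·511.475 = -1.278921
ŷ(524.7) = -1.278921 + 0.010321·524.7 = 4.136495
residual = y − ŷ = 5 − 4.136495 = 0.863505

0.86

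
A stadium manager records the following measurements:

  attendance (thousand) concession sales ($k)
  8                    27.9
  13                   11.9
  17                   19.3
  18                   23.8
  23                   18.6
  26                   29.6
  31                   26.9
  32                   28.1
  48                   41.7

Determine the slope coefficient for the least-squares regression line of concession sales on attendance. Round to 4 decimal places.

0.5184

n = 9, Σx = 216, Σy = 227.8, Σxy = 6066.5, Σx² = 6340
Sxx = Σx² − (Σx)²/n = 6340 − 5184 = 1156
Sxy = Σxy − (Σx)(Σy)/n = 6066.5 − 5467.2 = 599.3
b = Sxy/Sxx = 599.3/1156 = 0.518426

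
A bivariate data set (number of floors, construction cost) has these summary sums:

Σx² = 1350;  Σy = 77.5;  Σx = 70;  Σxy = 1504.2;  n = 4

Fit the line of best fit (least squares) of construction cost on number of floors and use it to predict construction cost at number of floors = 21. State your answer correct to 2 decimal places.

23.52

Sxx = Σx² − (Σx)²/n = 1350 − 1225 = 125
Sxy = Σxy − (Σx)(Σy)/n = 1504.2 − 1356.25 = 147.95
b = Sxy/Sxx = 147.95/125 = 1.1836
a = ȳ − b·x̄ = 19.375 − 1.1836·17.5 = -1.338
ŷ(21) = a + b·21 = -1.338 + 1.1836·21 = 23.5176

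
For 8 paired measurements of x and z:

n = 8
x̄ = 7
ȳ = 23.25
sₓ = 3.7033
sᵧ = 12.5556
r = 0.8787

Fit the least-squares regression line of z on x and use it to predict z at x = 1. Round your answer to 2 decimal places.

b = r · sᵧ/sₓ = 0.8787 · 12.5556/3.7033 = 2.979128
a = ȳ − b·x̄ = 23.25 − 2.979128·7 = 2.396102
ŷ(1) = a + b·1 = 2.396102 + 2.979128·1 = 5.375230

5.38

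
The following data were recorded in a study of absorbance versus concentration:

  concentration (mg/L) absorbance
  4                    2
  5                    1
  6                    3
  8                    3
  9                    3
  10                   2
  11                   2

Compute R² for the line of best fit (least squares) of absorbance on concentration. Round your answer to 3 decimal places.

0.057

n = 7, Σx = 53, Σy = 16, Σxy = 124, Σx² = 443, Σy² = 40
Sxx = Σx² − (Σx)²/n = 443 − 401.285714 = 41.714286
Sxy = Σxy − (Σx)(Σy)/n = 124 − 121.142857 = 2.857143
Syy = Σy² − (Σy)²/n = 40 − 36.571429 = 3.428571
R² = Sxy²/(Sxx·Syy) = (2.857143)²/(41.714286·3.428571) = 0.057078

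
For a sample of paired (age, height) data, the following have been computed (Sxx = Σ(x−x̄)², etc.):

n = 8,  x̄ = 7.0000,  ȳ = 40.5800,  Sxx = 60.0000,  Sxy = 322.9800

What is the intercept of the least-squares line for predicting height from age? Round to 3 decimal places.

b = Sxy/Sxx = 322.98/60 = 5.383
a = ȳ − b·x̄ = 40.58 − 5.383·7 = 2.899

2.899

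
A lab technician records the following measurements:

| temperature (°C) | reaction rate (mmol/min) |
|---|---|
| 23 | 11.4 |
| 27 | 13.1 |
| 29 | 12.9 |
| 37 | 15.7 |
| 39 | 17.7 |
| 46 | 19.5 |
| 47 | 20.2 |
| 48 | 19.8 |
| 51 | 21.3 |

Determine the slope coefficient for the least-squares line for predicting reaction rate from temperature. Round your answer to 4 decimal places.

0.3562

n = 9, Σx = 347, Σy = 151.6, Σxy = 6144.3, Σx² = 14219
Sxx = Σx² − (Σx)²/n = 14219 − 13378.777778 = 840.222222
Sxy = Σxy − (Σx)(Σy)/n = 6144.3 − 5845.022222 = 299.277778
b = Sxy/Sxx = 299.277778/840.222222 = 0.356189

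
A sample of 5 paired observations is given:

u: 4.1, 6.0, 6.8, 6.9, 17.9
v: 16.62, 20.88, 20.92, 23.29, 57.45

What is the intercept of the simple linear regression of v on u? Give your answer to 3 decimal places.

n = 5, Σx = 41.7, Σy = 139.16, Σxy = 1524.734, Σx² = 467.07
Sxx = Σx² − (Σx)²/n = 467.07 − 347.778 = 119.292
Sxy = Σxy − (Σx)(Σy)/n = 1524.734 − 1160.5944 = 364.1396
b = Sxy/Sxx = 364.1396/119.292 = 3.052506
a = ȳ − b·x̄ = 27.832 − 3.052506·8.34 = 2.374096

2.374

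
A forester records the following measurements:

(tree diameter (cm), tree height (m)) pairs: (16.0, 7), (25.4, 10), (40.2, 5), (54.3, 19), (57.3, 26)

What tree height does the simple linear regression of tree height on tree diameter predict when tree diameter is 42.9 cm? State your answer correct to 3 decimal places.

15.058

n = 5, Σx = 193.2, Σy = 67, Σxy = 3088.5, Σx² = 8748.98
Sxx = Σx² − (Σx)²/n = 8748.98 − 7465.248 = 1283.732
Sxy = Σxy − (Σx)(Σy)/n = 3088.5 − 2588.88 = 499.62
b = Sxy/Sxx = 499.62/1283.732 = 0.389193
a = ȳ − b·x̄ = 13.4 − 0.389193·38.64 = -1.638432
ŷ(42.9) = a + b·42.9 = -1.638432 + 0.389193·42.9 = 15.057964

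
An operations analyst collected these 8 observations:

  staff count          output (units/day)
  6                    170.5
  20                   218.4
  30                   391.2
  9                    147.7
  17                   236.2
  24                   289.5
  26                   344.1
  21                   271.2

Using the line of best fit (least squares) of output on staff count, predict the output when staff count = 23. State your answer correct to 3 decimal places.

n = 8, Σx = 153, Σy = 2068.8, Σxy = 44061.5, Σx² = 3399
Sxx = Σx² − (Σx)²/n = 3399 − 2926.125 = 472.875
Sxy = Σxy − (Σx)(Σy)/n = 44061.5 − 39565.8 = 4495.7
b = Sxy/Sxx = 4495.7/472.875 = 9.507164
a = ȳ − b·x̄ = 258.6 − 9.507164·19.125 = 76.775496
ŷ(23) = a + b·23 = 76.775496 + 9.507164·23 = 295.440259

295.440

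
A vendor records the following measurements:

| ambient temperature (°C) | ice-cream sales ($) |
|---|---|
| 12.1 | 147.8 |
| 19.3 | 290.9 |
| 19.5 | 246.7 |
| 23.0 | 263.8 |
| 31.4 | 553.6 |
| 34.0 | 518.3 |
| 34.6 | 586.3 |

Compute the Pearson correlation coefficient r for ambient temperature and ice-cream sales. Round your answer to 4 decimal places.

0.9684

n = 7, Σx = 173.9, Σy = 2607.4, Σxy = 73572.02, Σx² = 4767.27, Σy² = 1155774.52
Sxx = Σx² − (Σx)²/n = 4767.27 − 4320.172857 = 447.097143
Sxy = Σxy − (Σx)(Σy)/n = 73572.02 − 64775.265714 = 8796.754286
Syy = Σy² − (Σy)²/n = 1155774.52 − 971219.251429 = 184555.268571
r = Sxy/√(Sxx·Syy) = 8796.754286/√(82514133.277518) = 8796.754286/9083.729040 = 0.968408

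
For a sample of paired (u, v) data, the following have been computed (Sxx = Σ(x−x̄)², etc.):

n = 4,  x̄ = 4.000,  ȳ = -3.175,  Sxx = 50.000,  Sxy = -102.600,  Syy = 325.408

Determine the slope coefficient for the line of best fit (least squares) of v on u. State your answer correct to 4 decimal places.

b = Sxy/Sxx = -102.6/50 = -2.052

-2.0520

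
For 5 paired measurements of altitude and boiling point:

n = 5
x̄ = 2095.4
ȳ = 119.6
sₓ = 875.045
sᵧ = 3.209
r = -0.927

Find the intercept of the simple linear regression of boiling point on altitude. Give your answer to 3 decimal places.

126.723

b = r · sᵧ/sₓ = -0.927 · 3.209/875.045 = -0.003400
a = ȳ − b·x̄ = 119.6 − (-0.003400)·2095.4 = 126.723378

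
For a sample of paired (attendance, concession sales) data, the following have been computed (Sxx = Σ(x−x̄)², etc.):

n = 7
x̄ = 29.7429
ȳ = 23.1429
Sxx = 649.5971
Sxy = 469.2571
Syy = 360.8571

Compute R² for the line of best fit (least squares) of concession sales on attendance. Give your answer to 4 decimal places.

R² = Sxy²/(Sxx·Syy) = (469.2571)²/(649.5971·360.8571) = 0.939382

0.9394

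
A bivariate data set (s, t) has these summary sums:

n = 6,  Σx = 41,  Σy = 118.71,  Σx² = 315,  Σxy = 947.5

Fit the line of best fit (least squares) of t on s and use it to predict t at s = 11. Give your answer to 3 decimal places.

36.091

Sxx = Σx² − (Σx)²/n = 315 − 280.166667 = 34.833333
Sxy = Σxy − (Σx)(Σy)/n = 947.5 − 811.185 = 136.315
b = Sxy/Sxx = 136.315/34.833333 = 3.913349
a = ȳ − b·x̄ = 19.785 − 3.913349·6.833333 = -6.956220
ŷ(11) = a + b·11 = -6.956220 + 3.913349·11 = 36.090622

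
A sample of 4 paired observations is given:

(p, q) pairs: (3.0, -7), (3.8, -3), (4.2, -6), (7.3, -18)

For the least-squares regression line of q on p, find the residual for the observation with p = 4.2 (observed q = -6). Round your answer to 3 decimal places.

n = 4, Σx = 18.3, Σy = -34, Σxy = -189, Σx² = 94.37
Sxx = Σx² − (Σx)²/n = 94.37 − 83.7225 = 10.6475
Sxy = Σxy − (Σx)(Σy)/n = -189 − (-155.55) = -33.45
b = Sxy/Sxx = -33.45/10.6475 = -3.141583
a = ȳ − b·x̄ = -8.5 − (-3.141583)·4.575 = 5.872740
ŷ(4.2) = 5.872740 + (-3.141583)·4.2 = -7.321907
residual = y − ŷ = -6 − (-7.321907) = 1.321907

1.322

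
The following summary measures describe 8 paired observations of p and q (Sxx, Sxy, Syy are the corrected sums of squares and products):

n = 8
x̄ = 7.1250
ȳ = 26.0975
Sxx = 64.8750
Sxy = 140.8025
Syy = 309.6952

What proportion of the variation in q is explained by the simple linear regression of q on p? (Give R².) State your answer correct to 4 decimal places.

0.9868

R² = Sxy²/(Sxx·Syy) = (140.8025)²/(64.875·309.6952) = 0.986754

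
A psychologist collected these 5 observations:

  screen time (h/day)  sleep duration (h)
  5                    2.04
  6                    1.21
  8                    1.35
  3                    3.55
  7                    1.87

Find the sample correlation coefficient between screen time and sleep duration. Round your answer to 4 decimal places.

n = 5, Σx = 29, Σy = 10.02, Σxy = 52, Σx² = 183, Σy² = 23.5476
Sxx = Σx² − (Σx)²/n = 183 − 168.2 = 14.8
Sxy = Σxy − (Σx)(Σy)/n = 52 − 58.116 = -6.116
Syy = Σy² − (Σy)²/n = 23.5476 − 20.08008 = 3.46752
r = Sxy/√(Sxx·Syy) = -6.116/√(51.319296) = -6.116/7.163749 = -0.853743

-0.8537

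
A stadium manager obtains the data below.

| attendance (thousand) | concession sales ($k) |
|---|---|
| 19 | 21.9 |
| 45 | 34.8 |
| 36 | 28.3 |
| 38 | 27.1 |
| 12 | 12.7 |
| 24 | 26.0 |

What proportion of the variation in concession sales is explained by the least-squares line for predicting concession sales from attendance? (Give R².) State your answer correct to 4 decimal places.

0.8616

n = 6, Σx = 174, Σy = 150.8, Σxy = 4807.1, Σx² = 5846, Σy² = 4063.24
Sxx = Σx² − (Σx)²/n = 5846 − 5046 = 800
Sxy = Σxy − (Σx)(Σy)/n = 4807.1 − 4373.2 = 433.9
Syy = Σy² − (Σy)²/n = 4063.24 − 3790.106667 = 273.133333
R² = Sxy²/(Sxx·Syy) = (433.9)²/(800·273.133333) = 0.861618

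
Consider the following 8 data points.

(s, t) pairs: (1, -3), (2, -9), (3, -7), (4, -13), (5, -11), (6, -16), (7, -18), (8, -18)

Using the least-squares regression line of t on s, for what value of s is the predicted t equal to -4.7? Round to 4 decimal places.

1.0560

n = 8, Σx = 36, Σy = -95, Σxy = -515, Σx² = 204
Sxx = Σx² − (Σx)²/n = 204 − 162 = 42
Sxy = Σxy − (Σx)(Σy)/n = -515 − (-427.5) = -87.5
b = Sxy/Sxx = -87.5/42 = -2.083333
a = ȳ − b·x̄ = -11.875 − (-2.083333)·4.5 = -2.5
Set a + b·x = -4.7: x = (-4.7 − (-2.5)) / (-2.083333) = 1.056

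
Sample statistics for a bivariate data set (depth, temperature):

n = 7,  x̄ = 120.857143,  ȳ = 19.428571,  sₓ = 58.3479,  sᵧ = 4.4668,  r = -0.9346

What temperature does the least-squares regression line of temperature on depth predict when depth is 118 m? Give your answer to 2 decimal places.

b = r · sᵧ/sₓ = -0.9346 · 4.4668/58.3479 = -0.071548
a = ȳ − b·x̄ = 19.428571 − (-0.071548)·120.857143 = 28.075649
ŷ(118) = a + b·118 = 28.075649 + (-0.071548)·118 = 19.632994

19.63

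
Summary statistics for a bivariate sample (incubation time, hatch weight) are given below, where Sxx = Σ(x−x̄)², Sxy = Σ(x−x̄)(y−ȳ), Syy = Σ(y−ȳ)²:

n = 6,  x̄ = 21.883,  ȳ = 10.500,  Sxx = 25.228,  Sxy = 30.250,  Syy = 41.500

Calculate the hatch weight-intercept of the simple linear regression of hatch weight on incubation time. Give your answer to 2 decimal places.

b = Sxy/Sxx = 30.25/25.228 = 1.199065
a = ȳ − b·x̄ = 10.5 − 1.199065·21.883 = -15.739129

-15.74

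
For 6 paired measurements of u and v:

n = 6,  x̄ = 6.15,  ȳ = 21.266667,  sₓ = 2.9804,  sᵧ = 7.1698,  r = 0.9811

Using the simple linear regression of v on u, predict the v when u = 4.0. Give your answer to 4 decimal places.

b = r · sᵧ/sₓ = 0.9811 · 7.1698/2.9804 = 2.360183
a = ȳ − b·x̄ = 21.266667 − 2.360183·6.15 = 6.751539
ŷ(4.0) = a + b·4.0 = 6.751539 + 2.360183·4 = 16.192273

16.1923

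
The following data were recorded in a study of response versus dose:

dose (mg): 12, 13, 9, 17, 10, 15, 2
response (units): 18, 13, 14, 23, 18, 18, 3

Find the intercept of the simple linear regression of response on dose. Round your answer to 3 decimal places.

2.360

n = 7, Σx = 78, Σy = 107, Σxy = 1358, Σx² = 1012
Sxx = Σx² − (Σx)²/n = 1012 − 869.142857 = 142.857143
Sxy = Σxy − (Σx)(Σy)/n = 1358 − 1192.285714 = 165.714286
b = Sxy/Sxx = 165.714286/142.857143 = 1.16
a = ȳ − b·x̄ = 15.285714 − 1.16·11.142857 = 2.36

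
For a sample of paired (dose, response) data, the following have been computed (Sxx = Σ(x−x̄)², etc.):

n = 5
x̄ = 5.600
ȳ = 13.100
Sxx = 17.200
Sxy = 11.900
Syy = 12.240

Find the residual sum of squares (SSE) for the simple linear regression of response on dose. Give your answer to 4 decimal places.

b = Sxy/Sxx = 11.9/17.2 = 0.691860
SSE = Syy − b·Sxy = 12.24 − 0.691860·11.9 = 4.006860

4.0069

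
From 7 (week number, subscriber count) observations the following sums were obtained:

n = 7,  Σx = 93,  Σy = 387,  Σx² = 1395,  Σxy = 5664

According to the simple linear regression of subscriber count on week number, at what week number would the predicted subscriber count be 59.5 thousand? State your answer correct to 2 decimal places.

Sxx = Σx² − (Σx)²/n = 1395 − 1235.571429 = 159.428571
Sxy = Σxy − (Σx)(Σy)/n = 5664 − 5141.571429 = 522.428571
b = Sxy/Sxx = 522.428571/159.428571 = 3.276882
a = ȳ − b·x̄ = 55.285714 − 3.276882·13.285714 = 11.75
Set a + b·x = 59.5: x = (59.5 − 11.75) / 3.276882 = 14.571780

14.57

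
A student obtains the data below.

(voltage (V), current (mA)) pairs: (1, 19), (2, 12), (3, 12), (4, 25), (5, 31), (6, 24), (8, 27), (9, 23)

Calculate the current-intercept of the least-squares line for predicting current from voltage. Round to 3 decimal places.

n = 8, Σx = 38, Σy = 173, Σxy = 901, Σx² = 236
Sxx = Σx² − (Σx)²/n = 236 − 180.5 = 55.5
Sxy = Σxy − (Σx)(Σy)/n = 901 − 821.75 = 79.25
b = Sxy/Sxx = 79.25/55.5 = 1.427928
a = ȳ − b·x̄ = 21.625 − 1.427928·4.75 = 14.842342

14.842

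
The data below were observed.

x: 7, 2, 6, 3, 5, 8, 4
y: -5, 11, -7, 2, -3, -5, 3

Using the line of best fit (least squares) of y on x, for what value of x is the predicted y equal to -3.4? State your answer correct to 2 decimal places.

n = 7, Σx = 35, Σy = -4, Σxy = -92, Σx² = 203
Sxx = Σx² − (Σx)²/n = 203 − 175 = 28
Sxy = Σxy − (Σx)(Σy)/n = -92 − (-20) = -72
b = Sxy/Sxx = -72/28 = -2.571429
a = ȳ − b·x̄ = -0.571429 − (-2.571429)·5 = 12.285714
Set a + b·x = -3.4: x = (-3.4 − 12.285714) / (-2.571429) = 6.1

6.10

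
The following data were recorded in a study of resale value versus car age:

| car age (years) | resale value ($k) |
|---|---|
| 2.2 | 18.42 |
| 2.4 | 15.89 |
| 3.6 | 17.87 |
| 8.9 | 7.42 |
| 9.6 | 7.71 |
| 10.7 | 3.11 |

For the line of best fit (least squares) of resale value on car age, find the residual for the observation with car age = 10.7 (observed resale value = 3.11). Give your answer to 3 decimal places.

-1.447

n = 6, Σx = 37.4, Σy = 70.42, Σxy = 316.323, Σx² = 309.42
Sxx = Σx² − (Σx)²/n = 309.42 − 233.126667 = 76.293333
Sxy = Σxy − (Σx)(Σy)/n = 316.323 − 438.951333 = -122.628333
b = Sxy/Sxx = -122.628333/76.293333 = -1.607327
a = ȳ − b·x̄ = 11.736667 − (-1.607327)·6.233333 = 21.755672
ŷ(10.7) = 21.755672 + (-1.607327)·10.7 = 4.557273
residual = y − ŷ = 3.11 − 4.557273 = -1.447273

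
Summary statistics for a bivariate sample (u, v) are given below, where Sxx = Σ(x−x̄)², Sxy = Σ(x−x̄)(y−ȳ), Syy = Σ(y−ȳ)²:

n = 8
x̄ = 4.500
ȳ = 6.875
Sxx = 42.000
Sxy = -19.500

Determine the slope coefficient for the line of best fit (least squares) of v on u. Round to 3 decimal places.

-0.464

b = Sxy/Sxx = -19.5/42 = -0.464286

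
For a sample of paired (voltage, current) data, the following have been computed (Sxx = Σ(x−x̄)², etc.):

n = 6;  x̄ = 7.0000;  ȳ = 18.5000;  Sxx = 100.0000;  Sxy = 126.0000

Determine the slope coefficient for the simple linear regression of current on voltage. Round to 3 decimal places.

b = Sxy/Sxx = 126/100 = 1.26

1.260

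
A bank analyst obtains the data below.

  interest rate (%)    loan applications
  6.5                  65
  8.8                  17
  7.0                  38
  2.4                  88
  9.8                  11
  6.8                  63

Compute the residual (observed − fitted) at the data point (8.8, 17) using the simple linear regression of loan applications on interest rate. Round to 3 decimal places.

n = 6, Σx = 41.3, Σy = 282, Σxy = 1585.5, Σx² = 316.73
Sxx = Σx² − (Σx)²/n = 316.73 − 284.281667 = 32.448333
Sxy = Σxy − (Σx)(Σy)/n = 1585.5 − 1941.1 = -355.6
b = Sxy/Sxx = -355.6/32.448333 = -10.958960
a = ȳ − b·x̄ = 47 − (-10.958960)·6.883333 = 122.434177
ŷ(8.8) = 122.434177 + (-10.958960)·8.8 = 25.995326
residual = y − ŷ = 17 − 25.995326 = -8.995326

-8.995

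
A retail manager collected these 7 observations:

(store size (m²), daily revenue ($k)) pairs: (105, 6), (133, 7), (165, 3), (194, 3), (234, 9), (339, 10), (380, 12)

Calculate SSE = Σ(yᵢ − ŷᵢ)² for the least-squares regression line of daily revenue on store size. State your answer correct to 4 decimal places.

30.0000

n = 7, Σx = 1550, Σy = 50, Σxy = 12694, Σx² = 407652, Σy² = 428
Sxx = Σx² − (Σx)²/n = 407652 − 343214.285714 = 64437.714286
Sxy = Σxy − (Σx)(Σy)/n = 12694 − 11071.428571 = 1622.571429
Syy = Σy² − (Σy)²/n = 428 − 357.142857 = 70.857143
b = Sxy/Sxx = 1622.571429/64437.714286 = 0.025180
SSE = Syy − b·Sxy = 70.857143 − 0.025180·1622.571429 = 30.000044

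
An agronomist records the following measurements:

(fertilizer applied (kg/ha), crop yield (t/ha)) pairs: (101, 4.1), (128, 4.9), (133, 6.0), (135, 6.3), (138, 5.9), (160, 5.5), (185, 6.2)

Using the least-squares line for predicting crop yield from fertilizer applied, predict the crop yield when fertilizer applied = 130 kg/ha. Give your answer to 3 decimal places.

5.353

n = 7, Σx = 980, Σy = 38.9, Σxy = 5531, Σx² = 141368
Sxx = Σx² − (Σx)²/n = 141368 − 137200 = 4168
Sxy = Σxy − (Σx)(Σy)/n = 5531 − 5446 = 85
b = Sxy/Sxx = 85/4168 = 0.020393
a = ȳ − b·x̄ = 5.557143 − 0.020393·140 = 2.702056
ŷ(130) = a + b·130 = 2.702056 + 0.020393·130 = 5.353208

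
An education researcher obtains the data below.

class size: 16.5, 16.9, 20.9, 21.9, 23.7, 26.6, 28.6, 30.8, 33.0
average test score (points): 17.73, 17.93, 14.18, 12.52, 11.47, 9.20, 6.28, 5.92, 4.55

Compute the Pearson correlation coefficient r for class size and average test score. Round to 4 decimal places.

-0.9926

n = 9, Σx = 218.9, Σy = 99.78, Σxy = 2194.765, Σx² = 5599.13, Σy² = 1305.0488
Sxx = Σx² − (Σx)²/n = 5599.13 − 5324.134444 = 274.995556
Sxy = Σxy − (Σx)(Σy)/n = 2194.765 − 2426.871333 = -232.106333
Syy = Σy² − (Σy)²/n = 1305.0488 − 1106.2276 = 198.8212
r = Sxy/√(Sxx·Syy) = -232.106333/√(54674.946350) = -232.106333/233.826744 = -0.992642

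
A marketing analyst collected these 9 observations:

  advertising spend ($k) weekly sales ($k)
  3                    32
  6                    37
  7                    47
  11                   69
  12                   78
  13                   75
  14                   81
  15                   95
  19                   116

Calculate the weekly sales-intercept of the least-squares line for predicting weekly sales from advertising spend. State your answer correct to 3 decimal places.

n = 9, Σx = 100, Σy = 630, Σxy = 8080, Σx² = 1310
Sxx = Σx² − (Σx)²/n = 1310 − 1111.111111 = 198.888889
Sxy = Σxy − (Σx)(Σy)/n = 8080 − 7000 = 1080
b = Sxy/Sxx = 1080/198.888889 = 5.430168
a = ȳ − b·x̄ = 70 − 5.430168·11.111111 = 9.664804

9.665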